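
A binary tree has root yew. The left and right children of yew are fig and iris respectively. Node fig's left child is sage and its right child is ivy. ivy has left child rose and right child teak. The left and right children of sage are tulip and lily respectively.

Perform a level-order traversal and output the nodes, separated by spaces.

yew fig iris sage ivy tulip lily rose teak

Level-order visits nodes level by level from the root, left to right within each level.
Level 0: yew
Level 1: fig, iris
Level 2: sage, ivy
Level 3: tulip, lily, rose, teak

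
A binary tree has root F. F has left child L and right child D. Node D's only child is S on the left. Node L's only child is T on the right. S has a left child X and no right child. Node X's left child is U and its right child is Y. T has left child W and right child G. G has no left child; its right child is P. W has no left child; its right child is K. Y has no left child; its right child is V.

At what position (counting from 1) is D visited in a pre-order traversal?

Pre-order visits the node, then its left subtree, then its right subtree.
Visit F.
At F: go left to L.
  Visit L.
  At L: no left child.
  At L: go right to T.
    Visit T.
    At T: go left to W.
      Visit W.
      At W: no left child.
      At W: go right to K.
        K is a leaf — visit K.
    At T: go right to G.
      Visit G.
      At G: no left child.
      At G: go right to P.
        P is a leaf — visit P.
At F: go right to D.
  Visit D.
  At D: go left to S.
    Visit S.
    At S: go left to X.
      Visit X.
      At X: go left to U.
        U is a leaf — visit U.
      At X: go right to Y.
        Visit Y.
        At Y: no left child.
        At Y: go right to V.
          V is a leaf — visit V.
    At S: no right child.
  At D: no right child.
Full pre-order sequence: F, L, T, W, K, G, P, D, S, X, U, Y, V.

8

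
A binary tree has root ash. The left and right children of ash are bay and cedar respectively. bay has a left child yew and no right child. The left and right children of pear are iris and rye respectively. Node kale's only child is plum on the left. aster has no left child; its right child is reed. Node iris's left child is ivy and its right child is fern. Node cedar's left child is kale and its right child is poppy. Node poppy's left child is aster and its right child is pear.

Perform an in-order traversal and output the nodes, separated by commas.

yew, bay, ash, plum, kale, cedar, aster, reed, poppy, ivy, iris, fern, pear, rye

In-order visits the left subtree, then the node, then the right subtree.
At ash: go left to bay.
  At bay: go left to yew.
    yew is a leaf — visit yew.
  Visit bay.
  At bay: no right child.
Visit ash.
At ash: go right to cedar.
  At cedar: go left to kale.
    At kale: go left to plum.
      plum is a leaf — visit plum.
    Visit kale.
    At kale: no right child.
  Visit cedar.
  At cedar: go right to poppy.
    At poppy: go left to aster.
      At aster: no left child.
      Visit aster.
      At aster: go right to reed.
        reed is a leaf — visit reed.
    Visit poppy.
    At poppy: go right to pear.
      At pear: go left to iris.
        At iris: go left to ivy.
          ivy is a leaf — visit ivy.
        Visit iris.
        At iris: go right to fern.
          fern is a leaf — visit fern.
      Visit pear.
      At pear: go right to rye.
        rye is a leaf — visit rye.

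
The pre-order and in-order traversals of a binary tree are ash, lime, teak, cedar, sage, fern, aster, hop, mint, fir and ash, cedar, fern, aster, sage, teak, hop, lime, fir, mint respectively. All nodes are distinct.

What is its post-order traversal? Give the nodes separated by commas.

The first element of pre-order is the root; it splits in-order into left and right subtrees.
Root ash: left subtree has 0 nodes { }, right has 9 {cedar, fern, aster, sage, teak, hop, lime, fir, mint}.
  Root lime: left subtree has 6 nodes {cedar, fern, aster, sage, teak, hop}, right has 2 {fir, mint}.
    Root teak: left subtree has 4 nodes {cedar, fern, aster, sage}, right has 1 {hop}.
      Root cedar: left subtree has 0 nodes { }, right has 3 {fern, aster, sage}.
        Root sage: left subtree has 2 nodes {fern, aster}, right has 0 { }.
          Root fern: left subtree has 0 nodes { }, right has 1 {aster}.
    Root mint: left subtree has 1 node {fir}, right has 0 { }.

aster, fern, sage, cedar, hop, teak, fir, mint, lime, ash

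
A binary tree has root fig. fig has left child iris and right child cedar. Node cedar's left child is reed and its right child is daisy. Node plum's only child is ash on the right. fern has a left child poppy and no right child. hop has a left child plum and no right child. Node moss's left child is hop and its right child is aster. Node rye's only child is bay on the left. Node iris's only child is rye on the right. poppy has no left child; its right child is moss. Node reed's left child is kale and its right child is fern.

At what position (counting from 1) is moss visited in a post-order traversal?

Post-order visits the left subtree, then the right subtree, then the node.
At fig: go left to iris.
  At iris: no left child.
  At iris: go right to rye.
    At rye: go left to bay.
      bay is a leaf — visit bay.
    At rye: no right child.
    Visit rye.
  Visit iris.
At fig: go right to cedar.
  At cedar: go left to reed.
    At reed: go left to kale.
      kale is a leaf — visit kale.
    At reed: go right to fern.
      At fern: go left to poppy.
        At poppy: no left child.
        At poppy: go right to moss.
          At moss: go left to hop.
            At hop: go left to plum.
              At plum: no left child.
              At plum: go right to ash.
                ash is a leaf — visit ash.
              Visit plum.
            At hop: no right child.
            Visit hop.
          At moss: go right to aster.
            aster is a leaf — visit aster.
          Visit moss.
        Visit poppy.
      At fern: no right child.
      Visit fern.
    Visit reed.
  At cedar: go right to daisy.
    daisy is a leaf — visit daisy.
  Visit cedar.
Visit fig.
Full post-order sequence: bay, rye, iris, kale, ash, plum, hop, aster, moss, poppy, fern, reed, daisy, cedar, fig.

9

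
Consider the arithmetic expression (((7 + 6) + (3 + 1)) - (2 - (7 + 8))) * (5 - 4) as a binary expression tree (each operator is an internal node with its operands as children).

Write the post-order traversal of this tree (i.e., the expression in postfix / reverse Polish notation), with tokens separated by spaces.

Post-order on an expression tree gives postfix notation: for each operator, emit left operand, right operand, then the operator.

7 6 + 3 1 + + 2 7 8 + - - 5 4 - *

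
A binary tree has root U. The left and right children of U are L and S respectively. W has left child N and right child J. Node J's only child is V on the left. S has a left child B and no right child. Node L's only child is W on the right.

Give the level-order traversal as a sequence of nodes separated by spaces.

U L S W B N J V

Level-order visits nodes level by level from the root, left to right within each level.
Level 0: U
Level 1: L, S
Level 2: W, B
Level 3: N, J
Level 4: V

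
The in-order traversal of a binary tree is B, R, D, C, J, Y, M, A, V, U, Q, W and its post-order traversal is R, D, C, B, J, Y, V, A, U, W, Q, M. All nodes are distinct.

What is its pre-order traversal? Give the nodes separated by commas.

M, Y, J, B, C, D, R, Q, U, A, V, W

The last element of post-order is the root; it splits in-order into left and right subtrees.
Root M: left subtree has 6 nodes {B, R, D, C, J, Y}, right has 5 {A, V, U, Q, W}.
  Root Y: left subtree has 5 nodes {B, R, D, C, J}, right has 0 { }.
    Root J: left subtree has 4 nodes {B, R, D, C}, right has 0 { }.
      Root B: left subtree has 0 nodes { }, right has 3 {R, D, C}.
        Root C: left subtree has 2 nodes {R, D}, right has 0 { }.
          Root D: left subtree has 1 node {R}, right has 0 { }.
  Root Q: left subtree has 3 nodes {A, V, U}, right has 1 {W}.
    Root U: left subtree has 2 nodes {A, V}, right has 0 { }.
      Root A: left subtree has 0 nodes { }, right has 1 {V}.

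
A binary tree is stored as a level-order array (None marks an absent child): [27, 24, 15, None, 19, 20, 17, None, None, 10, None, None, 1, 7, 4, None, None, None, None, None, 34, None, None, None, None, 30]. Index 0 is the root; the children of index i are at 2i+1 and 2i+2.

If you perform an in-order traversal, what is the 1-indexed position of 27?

5

In-order visits the left subtree, then the node, then the right subtree.
At 27: go left to 24.
  At 24: no left child.
  Visit 24.
  At 24: go right to 19.
    At 19: go left to 10.
      At 10: no left child.
      Visit 10.
      At 10: go right to 34.
        34 is a leaf — visit 34.
    Visit 19.
    At 19: no right child.
Visit 27.
At 27: go right to 15.
  At 15: go left to 20.
    At 20: no left child.
    Visit 20.
    At 20: go right to 1.
      At 1: go left to 30.
        30 is a leaf — visit 30.
      Visit 1.
      At 1: no right child.
  Visit 15.
  At 15: go right to 17.
    At 17: go left to 7.
      7 is a leaf — visit 7.
    Visit 17.
    At 17: go right to 4.
      4 is a leaf — visit 4.
Full in-order sequence: 24, 10, 34, 19, 27, 20, 30, 1, 15, 7, 17, 4.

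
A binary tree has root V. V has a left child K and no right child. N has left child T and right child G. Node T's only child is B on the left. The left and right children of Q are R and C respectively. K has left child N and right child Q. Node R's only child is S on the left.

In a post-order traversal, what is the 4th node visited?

N

Post-order visits the left subtree, then the right subtree, then the node.
At V: go left to K.
  At K: go left to N.
    At N: go left to T.
      At T: go left to B.
        B is a leaf — visit B.
      At T: no right child.
      Visit T.
    At N: go right to G.
      G is a leaf — visit G.
    Visit N.
  At K: go right to Q.
    At Q: go left to R.
      At R: go left to S.
        S is a leaf — visit S.
      At R: no right child.
      Visit R.
    At Q: go right to C.
      C is a leaf — visit C.
    Visit Q.
  Visit K.
At V: no right child.
Visit V.
Full post-order sequence: B, T, G, N, S, R, C, Q, K, V.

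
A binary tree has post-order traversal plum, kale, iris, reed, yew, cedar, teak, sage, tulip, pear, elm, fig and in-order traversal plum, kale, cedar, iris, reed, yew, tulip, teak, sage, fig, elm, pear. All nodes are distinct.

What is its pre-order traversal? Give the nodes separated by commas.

The last element of post-order is the root; it splits in-order into left and right subtrees.
Root fig: left subtree has 9 nodes {plum, kale, cedar, iris, reed, yew, tulip, teak, sage}, right has 2 {elm, pear}.
  Root tulip: left subtree has 6 nodes {plum, kale, cedar, iris, reed, yew}, right has 2 {teak, sage}.
    Root cedar: left subtree has 2 nodes {plum, kale}, right has 3 {iris, reed, yew}.
      Root kale: left subtree has 1 node {plum}, right has 0 { }.
      Root yew: left subtree has 2 nodes {iris, reed}, right has 0 { }.
        Root reed: left subtree has 1 node {iris}, right has 0 { }.
    Root sage: left subtree has 1 node {teak}, right has 0 { }.
  Root elm: left subtree has 0 nodes { }, right has 1 {pear}.

fig, tulip, cedar, kale, plum, yew, reed, iris, sage, teak, elm, pear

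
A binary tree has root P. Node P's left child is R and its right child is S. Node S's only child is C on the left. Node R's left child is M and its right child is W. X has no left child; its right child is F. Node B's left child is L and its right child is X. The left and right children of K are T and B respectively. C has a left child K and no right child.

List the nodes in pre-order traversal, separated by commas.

Pre-order visits the node, then its left subtree, then its right subtree.
Visit P.
At P: go left to R.
  Visit R.
  At R: go left to M.
    M is a leaf — visit M.
  At R: go right to W.
    W is a leaf — visit W.
At P: go right to S.
  Visit S.
  At S: go left to C.
    Visit C.
    At C: go left to K.
      Visit K.
      At K: go left to T.
        T is a leaf — visit T.
      At K: go right to B.
        Visit B.
        At B: go left to L.
          L is a leaf — visit L.
        At B: go right to X.
          Visit X.
          At X: no left child.
          At X: go right to F.
            F is a leaf — visit F.
    At C: no right child.
  At S: no right child.

P, R, M, W, S, C, K, T, B, L, X, F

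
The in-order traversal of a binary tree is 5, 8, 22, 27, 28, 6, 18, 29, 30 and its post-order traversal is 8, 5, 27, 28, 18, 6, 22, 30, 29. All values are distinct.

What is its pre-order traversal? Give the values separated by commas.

The last element of post-order is the root; it splits in-order into left and right subtrees.
Root 29: left subtree has 7 nodes {5, 8, 22, 27, 28, 6, 18}, right has 1 {30}.
  Root 22: left subtree has 2 nodes {5, 8}, right has 4 {27, 28, 6, 18}.
    Root 5: left subtree has 0 nodes { }, right has 1 {8}.
    Root 6: left subtree has 2 nodes {27, 28}, right has 1 {18}.
      Root 28: left subtree has 1 node {27}, right has 0 { }.

29, 22, 5, 8, 6, 28, 27, 18, 30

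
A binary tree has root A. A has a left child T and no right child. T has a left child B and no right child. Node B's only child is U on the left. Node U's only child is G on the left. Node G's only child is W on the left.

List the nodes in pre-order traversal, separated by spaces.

Pre-order visits the node, then its left subtree, then its right subtree.
Visit A.
At A: go left to T.
  Visit T.
  At T: go left to B.
    Visit B.
    At B: go left to U.
      Visit U.
      At U: go left to G.
        Visit G.
        At G: go left to W.
          W is a leaf — visit W.
        At G: no right child.
      At U: no right child.
    At B: no right child.
  At T: no right child.
At A: no right child.

A T B U G W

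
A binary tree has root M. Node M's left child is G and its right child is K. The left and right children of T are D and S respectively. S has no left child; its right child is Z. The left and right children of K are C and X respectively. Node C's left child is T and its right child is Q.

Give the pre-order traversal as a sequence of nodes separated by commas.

M, G, K, C, T, D, S, Z, Q, X

Pre-order visits the node, then its left subtree, then its right subtree.
Visit M.
At M: go left to G.
  G is a leaf — visit G.
At M: go right to K.
  Visit K.
  At K: go left to C.
    Visit C.
    At C: go left to T.
      Visit T.
      At T: go left to D.
        D is a leaf — visit D.
      At T: go right to S.
        Visit S.
        At S: no left child.
        At S: go right to Z.
          Z is a leaf — visit Z.
    At C: go right to Q.
      Q is a leaf — visit Q.
  At K: go right to X.
    X is a leaf — visit X.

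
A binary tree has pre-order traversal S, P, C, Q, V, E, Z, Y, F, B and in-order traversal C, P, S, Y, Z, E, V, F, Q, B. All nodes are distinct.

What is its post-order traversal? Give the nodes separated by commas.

C, P, Y, Z, E, F, V, B, Q, S

The first element of pre-order is the root; it splits in-order into left and right subtrees.
Root S: left subtree has 2 nodes {C, P}, right has 7 {Y, Z, E, V, F, Q, B}.
  Root P: left subtree has 1 node {C}, right has 0 { }.
  Root Q: left subtree has 5 nodes {Y, Z, E, V, F}, right has 1 {B}.
    Root V: left subtree has 3 nodes {Y, Z, E}, right has 1 {F}.
      Root E: left subtree has 2 nodes {Y, Z}, right has 0 { }.
        Root Z: left subtree has 1 node {Y}, right has 0 { }.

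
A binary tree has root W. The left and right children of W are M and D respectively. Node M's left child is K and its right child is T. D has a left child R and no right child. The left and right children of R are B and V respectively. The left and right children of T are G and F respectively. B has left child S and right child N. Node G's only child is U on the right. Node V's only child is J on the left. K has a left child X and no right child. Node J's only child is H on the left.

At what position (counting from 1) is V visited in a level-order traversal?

11

Level-order visits nodes level by level from the root, left to right within each level.
Level 0: W
Level 1: M, D
Level 2: K, T, R
Level 3: X, G, F, B, V
Level 4: U, S, N, J
Level 5: H
Full level-order sequence: W, M, D, K, T, R, X, G, F, B, V, U, S, N, J, H.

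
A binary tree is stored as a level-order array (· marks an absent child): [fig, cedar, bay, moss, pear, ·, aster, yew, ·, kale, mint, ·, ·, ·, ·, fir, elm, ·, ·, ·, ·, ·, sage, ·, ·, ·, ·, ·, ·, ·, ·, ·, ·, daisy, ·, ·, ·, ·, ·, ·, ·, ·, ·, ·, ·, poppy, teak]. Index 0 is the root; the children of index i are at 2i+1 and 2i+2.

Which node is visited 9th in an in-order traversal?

In-order visits the left subtree, then the node, then the right subtree.
At fig: go left to cedar.
  At cedar: go left to moss.
    At moss: go left to yew.
      At yew: go left to fir.
        fir is a leaf — visit fir.
      Visit yew.
      At yew: go right to elm.
        At elm: go left to daisy.
          daisy is a leaf — visit daisy.
        Visit elm.
        At elm: no right child.
    Visit moss.
    At moss: no right child.
  Visit cedar.
  At cedar: go right to pear.
    At pear: go left to kale.
      kale is a leaf — visit kale.
    Visit pear.
    At pear: go right to mint.
      At mint: no left child.
      Visit mint.
      At mint: go right to sage.
        At sage: go left to poppy.
          poppy is a leaf — visit poppy.
        Visit sage.
        At sage: go right to teak.
          teak is a leaf — visit teak.
Visit fig.
At fig: go right to bay.
  At bay: no left child.
  Visit bay.
  At bay: go right to aster.
    aster is a leaf — visit aster.
Full in-order sequence: fir, yew, daisy, elm, moss, cedar, kale, pear, mint, poppy, sage, teak, fig, bay, aster.

mint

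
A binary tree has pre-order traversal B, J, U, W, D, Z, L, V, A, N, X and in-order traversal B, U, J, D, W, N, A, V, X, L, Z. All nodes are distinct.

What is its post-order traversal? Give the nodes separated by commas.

U, D, N, A, X, V, L, Z, W, J, B

The first element of pre-order is the root; it splits in-order into left and right subtrees.
Root B: left subtree has 0 nodes { }, right has 10 {U, J, D, W, N, A, V, X, L, Z}.
  Root J: left subtree has 1 node {U}, right has 8 {D, W, N, A, V, X, L, Z}.
    Root W: left subtree has 1 node {D}, right has 6 {N, A, V, X, L, Z}.
      Root Z: left subtree has 5 nodes {N, A, V, X, L}, right has 0 { }.
        Root L: left subtree has 4 nodes {N, A, V, X}, right has 0 { }.
          Root V: left subtree has 2 nodes {N, A}, right has 1 {X}.
            Root A: left subtree has 1 node {N}, right has 0 { }.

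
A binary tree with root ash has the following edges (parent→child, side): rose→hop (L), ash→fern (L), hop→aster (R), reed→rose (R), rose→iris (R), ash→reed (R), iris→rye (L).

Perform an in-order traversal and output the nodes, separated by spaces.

In-order visits the left subtree, then the node, then the right subtree.
At ash: go left to fern.
  fern is a leaf — visit fern.
Visit ash.
At ash: go right to reed.
  At reed: no left child.
  Visit reed.
  At reed: go right to rose.
    At rose: go left to hop.
      At hop: no left child.
      Visit hop.
      At hop: go right to aster.
        aster is a leaf — visit aster.
    Visit rose.
    At rose: go right to iris.
      At iris: go left to rye.
        rye is a leaf — visit rye.
      Visit iris.
      At iris: no right child.

fern ash reed hop aster rose rye iris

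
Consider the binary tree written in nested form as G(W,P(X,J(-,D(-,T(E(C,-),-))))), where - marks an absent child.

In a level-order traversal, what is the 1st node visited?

G

Level-order visits nodes level by level from the root, left to right within each level.
Level 0: G
Level 1: W, P
Level 2: X, J
Level 3: D
Level 4: T
Level 5: E
Level 6: C
Full level-order sequence: G, W, P, X, J, D, T, E, C.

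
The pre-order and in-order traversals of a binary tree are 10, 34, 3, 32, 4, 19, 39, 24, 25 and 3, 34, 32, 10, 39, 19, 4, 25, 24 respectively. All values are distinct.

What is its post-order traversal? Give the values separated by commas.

3, 32, 34, 39, 19, 25, 24, 4, 10

The first element of pre-order is the root; it splits in-order into left and right subtrees.
Root 10: left subtree has 3 nodes {3, 34, 32}, right has 5 {39, 19, 4, 25, 24}.
  Root 34: left subtree has 1 node {3}, right has 1 {32}.
  Root 4: left subtree has 2 nodes {39, 19}, right has 2 {25, 24}.
    Root 19: left subtree has 1 node {39}, right has 0 { }.
    Root 24: left subtree has 1 node {25}, right has 0 { }.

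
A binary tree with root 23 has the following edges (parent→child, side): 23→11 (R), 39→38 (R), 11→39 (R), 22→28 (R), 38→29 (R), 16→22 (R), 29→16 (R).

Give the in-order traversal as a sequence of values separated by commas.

In-order visits the left subtree, then the node, then the right subtree.
At 23: no left child.
Visit 23.
At 23: go right to 11.
  At 11: no left child.
  Visit 11.
  At 11: go right to 39.
    At 39: no left child.
    Visit 39.
    At 39: go right to 38.
      At 38: no left child.
      Visit 38.
      At 38: go right to 29.
        At 29: no left child.
        Visit 29.
        At 29: go right to 16.
          At 16: no left child.
          Visit 16.
          At 16: go right to 22.
            At 22: no left child.
            Visit 22.
            At 22: go right to 28.
              28 is a leaf — visit 28.

23, 11, 39, 38, 29, 16, 22, 28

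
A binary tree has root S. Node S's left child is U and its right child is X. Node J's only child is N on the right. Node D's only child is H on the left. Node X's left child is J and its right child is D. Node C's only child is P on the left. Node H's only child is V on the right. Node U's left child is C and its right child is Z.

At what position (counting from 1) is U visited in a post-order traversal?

Post-order visits the left subtree, then the right subtree, then the node.
At S: go left to U.
  At U: go left to C.
    At C: go left to P.
      P is a leaf — visit P.
    At C: no right child.
    Visit C.
  At U: go right to Z.
    Z is a leaf — visit Z.
  Visit U.
At S: go right to X.
  At X: go left to J.
    At J: no left child.
    At J: go right to N.
      N is a leaf — visit N.
    Visit J.
  At X: go right to D.
    At D: go left to H.
      At H: no left child.
      At H: go right to V.
        V is a leaf — visit V.
      Visit H.
    At D: no right child.
    Visit D.
  Visit X.
Visit S.
Full post-order sequence: P, C, Z, U, N, J, V, H, D, X, S.

4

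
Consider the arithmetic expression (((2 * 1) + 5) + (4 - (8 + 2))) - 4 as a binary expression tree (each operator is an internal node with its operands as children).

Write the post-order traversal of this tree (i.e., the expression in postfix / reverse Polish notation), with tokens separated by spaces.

2 1 * 5 + 4 8 2 + - + 4 -

Post-order on an expression tree gives postfix notation: for each operator, emit left operand, right operand, then the operator.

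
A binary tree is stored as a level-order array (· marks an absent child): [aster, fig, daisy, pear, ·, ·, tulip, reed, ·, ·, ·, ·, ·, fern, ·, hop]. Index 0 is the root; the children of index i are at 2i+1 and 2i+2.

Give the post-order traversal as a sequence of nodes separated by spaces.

hop reed pear fig fern tulip daisy aster

Post-order visits the left subtree, then the right subtree, then the node.
At aster: go left to fig.
  At fig: go left to pear.
    At pear: go left to reed.
      At reed: go left to hop.
        hop is a leaf — visit hop.
      At reed: no right child.
      Visit reed.
    At pear: no right child.
    Visit pear.
  At fig: no right child.
  Visit fig.
At aster: go right to daisy.
  At daisy: no left child.
  At daisy: go right to tulip.
    At tulip: go left to fern.
      fern is a leaf — visit fern.
    At tulip: no right child.
    Visit tulip.
  Visit daisy.
Visit aster.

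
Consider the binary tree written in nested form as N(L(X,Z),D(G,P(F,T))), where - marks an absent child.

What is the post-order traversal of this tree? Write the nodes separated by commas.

Post-order visits the left subtree, then the right subtree, then the node.
At N: go left to L.
  At L: go left to X.
    X is a leaf — visit X.
  At L: go right to Z.
    Z is a leaf — visit Z.
  Visit L.
At N: go right to D.
  At D: go left to G.
    G is a leaf — visit G.
  At D: go right to P.
    At P: go left to F.
      F is a leaf — visit F.
    At P: go right to T.
      T is a leaf — visit T.
    Visit P.
  Visit D.
Visit N.

X, Z, L, G, F, T, P, D, N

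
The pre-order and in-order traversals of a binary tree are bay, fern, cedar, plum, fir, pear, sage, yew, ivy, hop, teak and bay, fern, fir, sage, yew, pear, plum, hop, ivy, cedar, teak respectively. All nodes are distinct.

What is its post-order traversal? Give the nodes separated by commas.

yew, sage, pear, fir, hop, ivy, plum, teak, cedar, fern, bay

The first element of pre-order is the root; it splits in-order into left and right subtrees.
Root bay: left subtree has 0 nodes { }, right has 10 {fern, fir, sage, yew, pear, plum, hop, ivy, cedar, teak}.
  Root fern: left subtree has 0 nodes { }, right has 9 {fir, sage, yew, pear, plum, hop, ivy, cedar, teak}.
    Root cedar: left subtree has 7 nodes {fir, sage, yew, pear, plum, hop, ivy}, right has 1 {teak}.
      Root plum: left subtree has 4 nodes {fir, sage, yew, pear}, right has 2 {hop, ivy}.
        Root fir: left subtree has 0 nodes { }, right has 3 {sage, yew, pear}.
          Root pear: left subtree has 2 nodes {sage, yew}, right has 0 { }.
            Root sage: left subtree has 0 nodes { }, right has 1 {yew}.
        Root ivy: left subtree has 1 node {hop}, right has 0 { }.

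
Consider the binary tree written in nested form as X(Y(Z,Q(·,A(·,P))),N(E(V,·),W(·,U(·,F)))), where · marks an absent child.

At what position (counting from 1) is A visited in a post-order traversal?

3

Post-order visits the left subtree, then the right subtree, then the node.
At X: go left to Y.
  At Y: go left to Z.
    Z is a leaf — visit Z.
  At Y: go right to Q.
    At Q: no left child.
    At Q: go right to A.
      At A: no left child.
      At A: go right to P.
        P is a leaf — visit P.
      Visit A.
    Visit Q.
  Visit Y.
At X: go right to N.
  At N: go left to E.
    At E: go left to V.
      V is a leaf — visit V.
    At E: no right child.
    Visit E.
  At N: go right to W.
    At W: no left child.
    At W: go right to U.
      At U: no left child.
      At U: go right to F.
        F is a leaf — visit F.
      Visit U.
    Visit W.
  Visit N.
Visit X.
Full post-order sequence: Z, P, A, Q, Y, V, E, F, U, W, N, X.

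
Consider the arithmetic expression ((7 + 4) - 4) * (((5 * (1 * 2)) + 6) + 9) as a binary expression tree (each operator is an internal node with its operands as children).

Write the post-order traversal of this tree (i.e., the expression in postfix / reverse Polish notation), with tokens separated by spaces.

Post-order on an expression tree gives postfix notation: for each operator, emit left operand, right operand, then the operator.

7 4 + 4 - 5 1 2 * * 6 + 9 + *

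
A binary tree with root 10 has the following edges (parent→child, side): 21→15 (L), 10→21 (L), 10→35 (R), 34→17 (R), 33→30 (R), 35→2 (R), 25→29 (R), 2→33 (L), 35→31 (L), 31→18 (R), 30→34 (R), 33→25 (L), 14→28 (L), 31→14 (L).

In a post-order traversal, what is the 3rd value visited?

28

Post-order visits the left subtree, then the right subtree, then the node.
At 10: go left to 21.
  At 21: go left to 15.
    15 is a leaf — visit 15.
  At 21: no right child.
  Visit 21.
At 10: go right to 35.
  At 35: go left to 31.
    At 31: go left to 14.
      At 14: go left to 28.
        28 is a leaf — visit 28.
      At 14: no right child.
      Visit 14.
    At 31: go right to 18.
      18 is a leaf — visit 18.
    Visit 31.
  At 35: go right to 2.
    At 2: go left to 33.
      At 33: go left to 25.
        At 25: no left child.
        At 25: go right to 29.
          29 is a leaf — visit 29.
        Visit 25.
      At 33: go right to 30.
        At 30: no left child.
        At 30: go right to 34.
          At 34: no left child.
          At 34: go right to 17.
            17 is a leaf — visit 17.
          Visit 34.
        Visit 30.
      Visit 33.
    At 2: no right child.
    Visit 2.
  Visit 35.
Visit 10.
Full post-order sequence: 15, 21, 28, 14, 18, 31, 29, 25, 17, 34, 30, 33, 2, 35, 10.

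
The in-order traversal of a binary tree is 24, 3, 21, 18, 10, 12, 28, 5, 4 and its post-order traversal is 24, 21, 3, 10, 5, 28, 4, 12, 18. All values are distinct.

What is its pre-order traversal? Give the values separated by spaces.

18 3 24 21 12 10 4 28 5

The last element of post-order is the root; it splits in-order into left and right subtrees.
Root 18: left subtree has 3 nodes {24, 3, 21}, right has 5 {10, 12, 28, 5, 4}.
  Root 3: left subtree has 1 node {24}, right has 1 {21}.
  Root 12: left subtree has 1 node {10}, right has 3 {28, 5, 4}.
    Root 4: left subtree has 2 nodes {28, 5}, right has 0 { }.
      Root 28: left subtree has 0 nodes { }, right has 1 {5}.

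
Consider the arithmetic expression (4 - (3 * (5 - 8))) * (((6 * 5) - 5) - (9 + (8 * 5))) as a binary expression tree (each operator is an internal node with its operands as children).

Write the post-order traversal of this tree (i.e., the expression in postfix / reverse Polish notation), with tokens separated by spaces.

Post-order on an expression tree gives postfix notation: for each operator, emit left operand, right operand, then the operator.

4 3 5 8 - * - 6 5 * 5 - 9 8 5 * + - *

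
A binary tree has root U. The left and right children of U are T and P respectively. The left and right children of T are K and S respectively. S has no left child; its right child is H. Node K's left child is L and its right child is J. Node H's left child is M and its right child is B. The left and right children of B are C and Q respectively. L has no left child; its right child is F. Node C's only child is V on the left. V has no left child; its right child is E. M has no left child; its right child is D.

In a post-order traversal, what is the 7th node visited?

Post-order visits the left subtree, then the right subtree, then the node.
At U: go left to T.
  At T: go left to K.
    At K: go left to L.
      At L: no left child.
      At L: go right to F.
        F is a leaf — visit F.
      Visit L.
    At K: go right to J.
      J is a leaf — visit J.
    Visit K.
  At T: go right to S.
    At S: no left child.
    At S: go right to H.
      At H: go left to M.
        At M: no left child.
        At M: go right to D.
          D is a leaf — visit D.
        Visit M.
      At H: go right to B.
        At B: go left to C.
          At C: go left to V.
            At V: no left child.
            At V: go right to E.
              E is a leaf — visit E.
            Visit V.
          At C: no right child.
          Visit C.
        At B: go right to Q.
          Q is a leaf — visit Q.
        Visit B.
      Visit H.
    Visit S.
  Visit T.
At U: go right to P.
  P is a leaf — visit P.
Visit U.
Full post-order sequence: F, L, J, K, D, M, E, V, C, Q, B, H, S, T, P, U.

E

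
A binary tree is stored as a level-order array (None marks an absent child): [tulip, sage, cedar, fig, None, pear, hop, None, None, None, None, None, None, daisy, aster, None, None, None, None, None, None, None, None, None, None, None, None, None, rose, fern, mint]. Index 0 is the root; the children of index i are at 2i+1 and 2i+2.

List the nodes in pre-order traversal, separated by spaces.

Pre-order visits the node, then its left subtree, then its right subtree.
Visit tulip.
At tulip: go left to sage.
  Visit sage.
  At sage: go left to fig.
    fig is a leaf — visit fig.
  At sage: no right child.
At tulip: go right to cedar.
  Visit cedar.
  At cedar: go left to pear.
    pear is a leaf — visit pear.
  At cedar: go right to hop.
    Visit hop.
    At hop: go left to daisy.
      Visit daisy.
      At daisy: no left child.
      At daisy: go right to rose.
        rose is a leaf — visit rose.
    At hop: go right to aster.
      Visit aster.
      At aster: go left to fern.
        fern is a leaf — visit fern.
      At aster: go right to mint.
        mint is a leaf — visit mint.

tulip sage fig cedar pear hop daisy rose aster fern mint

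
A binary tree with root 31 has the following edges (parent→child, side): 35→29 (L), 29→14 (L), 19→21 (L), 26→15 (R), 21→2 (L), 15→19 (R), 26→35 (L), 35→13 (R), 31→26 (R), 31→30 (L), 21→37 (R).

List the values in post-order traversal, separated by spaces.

30 14 29 13 35 2 37 21 19 15 26 31

Post-order visits the left subtree, then the right subtree, then the node.
At 31: go left to 30.
  30 is a leaf — visit 30.
At 31: go right to 26.
  At 26: go left to 35.
    At 35: go left to 29.
      At 29: go left to 14.
        14 is a leaf — visit 14.
      At 29: no right child.
      Visit 29.
    At 35: go right to 13.
      13 is a leaf — visit 13.
    Visit 35.
  At 26: go right to 15.
    At 15: no left child.
    At 15: go right to 19.
      At 19: go left to 21.
        At 21: go left to 2.
          2 is a leaf — visit 2.
        At 21: go right to 37.
          37 is a leaf — visit 37.
        Visit 21.
      At 19: no right child.
      Visit 19.
    Visit 15.
  Visit 26.
Visit 31.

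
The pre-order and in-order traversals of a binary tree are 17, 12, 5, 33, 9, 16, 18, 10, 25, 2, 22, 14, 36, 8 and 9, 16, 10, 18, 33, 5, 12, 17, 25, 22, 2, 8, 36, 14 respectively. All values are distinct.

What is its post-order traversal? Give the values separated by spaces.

10 18 16 9 33 5 12 22 8 36 14 2 25 17

The first element of pre-order is the root; it splits in-order into left and right subtrees.
Root 17: left subtree has 7 nodes {9, 16, 10, 18, 33, 5, 12}, right has 6 {25, 22, 2, 8, 36, 14}.
  Root 12: left subtree has 6 nodes {9, 16, 10, 18, 33, 5}, right has 0 { }.
    Root 5: left subtree has 5 nodes {9, 16, 10, 18, 33}, right has 0 { }.
      Root 33: left subtree has 4 nodes {9, 16, 10, 18}, right has 0 { }.
        Root 9: left subtree has 0 nodes { }, right has 3 {16, 10, 18}.
          Root 16: left subtree has 0 nodes { }, right has 2 {10, 18}.
            Root 18: left subtree has 1 node {10}, right has 0 { }.
  Root 25: left subtree has 0 nodes { }, right has 5 {22, 2, 8, 36, 14}.
    Root 2: left subtree has 1 node {22}, right has 3 {8, 36, 14}.
      Root 14: left subtree has 2 nodes {8, 36}, right has 0 { }.
        Root 36: left subtree has 1 node {8}, right has 0 { }.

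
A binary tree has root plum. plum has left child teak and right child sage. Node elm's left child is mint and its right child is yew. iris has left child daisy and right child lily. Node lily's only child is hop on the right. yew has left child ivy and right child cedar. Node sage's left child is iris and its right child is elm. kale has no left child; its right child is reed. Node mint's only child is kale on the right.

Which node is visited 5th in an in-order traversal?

lily

In-order visits the left subtree, then the node, then the right subtree.
At plum: go left to teak.
  teak is a leaf — visit teak.
Visit plum.
At plum: go right to sage.
  At sage: go left to iris.
    At iris: go left to daisy.
      daisy is a leaf — visit daisy.
    Visit iris.
    At iris: go right to lily.
      At lily: no left child.
      Visit lily.
      At lily: go right to hop.
        hop is a leaf — visit hop.
  Visit sage.
  At sage: go right to elm.
    At elm: go left to mint.
      At mint: no left child.
      Visit mint.
      At mint: go right to kale.
        At kale: no left child.
        Visit kale.
        At kale: go right to reed.
          reed is a leaf — visit reed.
    Visit elm.
    At elm: go right to yew.
      At yew: go left to ivy.
        ivy is a leaf — visit ivy.
      Visit yew.
      At yew: go right to cedar.
        cedar is a leaf — visit cedar.
Full in-order sequence: teak, plum, daisy, iris, lily, hop, sage, mint, kale, reed, elm, ivy, yew, cedar.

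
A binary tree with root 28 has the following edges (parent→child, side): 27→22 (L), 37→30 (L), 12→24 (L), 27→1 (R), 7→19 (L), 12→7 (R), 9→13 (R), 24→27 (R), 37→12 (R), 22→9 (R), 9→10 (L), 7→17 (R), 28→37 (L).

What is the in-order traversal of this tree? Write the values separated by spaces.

30 37 24 22 10 9 13 27 1 12 19 7 17 28

In-order visits the left subtree, then the node, then the right subtree.
At 28: go left to 37.
  At 37: go left to 30.
    30 is a leaf — visit 30.
  Visit 37.
  At 37: go right to 12.
    At 12: go left to 24.
      At 24: no left child.
      Visit 24.
      At 24: go right to 27.
        At 27: go left to 22.
          At 22: no left child.
          Visit 22.
          At 22: go right to 9.
            At 9: go left to 10.
              10 is a leaf — visit 10.
            Visit 9.
            At 9: go right to 13.
              13 is a leaf — visit 13.
        Visit 27.
        At 27: go right to 1.
          1 is a leaf — visit 1.
    Visit 12.
    At 12: go right to 7.
      At 7: go left to 19.
        19 is a leaf — visit 19.
      Visit 7.
      At 7: go right to 17.
        17 is a leaf — visit 17.
Visit 28.
At 28: no right child.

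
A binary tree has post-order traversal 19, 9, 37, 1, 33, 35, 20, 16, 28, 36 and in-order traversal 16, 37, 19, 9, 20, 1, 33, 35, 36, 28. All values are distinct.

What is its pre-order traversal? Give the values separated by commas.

36, 16, 20, 37, 9, 19, 35, 33, 1, 28

The last element of post-order is the root; it splits in-order into left and right subtrees.
Root 36: left subtree has 8 nodes {16, 37, 19, 9, 20, 1, 33, 35}, right has 1 {28}.
  Root 16: left subtree has 0 nodes { }, right has 7 {37, 19, 9, 20, 1, 33, 35}.
    Root 20: left subtree has 3 nodes {37, 19, 9}, right has 3 {1, 33, 35}.
      Root 37: left subtree has 0 nodes { }, right has 2 {19, 9}.
        Root 9: left subtree has 1 node {19}, right has 0 { }.
      Root 35: left subtree has 2 nodes {1, 33}, right has 0 { }.
        Root 33: left subtree has 1 node {1}, right has 0 { }.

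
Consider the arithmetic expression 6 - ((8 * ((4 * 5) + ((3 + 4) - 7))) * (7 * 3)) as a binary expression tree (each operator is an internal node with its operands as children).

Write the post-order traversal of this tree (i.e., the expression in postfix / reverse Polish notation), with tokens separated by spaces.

6 8 4 5 * 3 4 + 7 - + * 7 3 * * -

Post-order on an expression tree gives postfix notation: for each operator, emit left operand, right operand, then the operator.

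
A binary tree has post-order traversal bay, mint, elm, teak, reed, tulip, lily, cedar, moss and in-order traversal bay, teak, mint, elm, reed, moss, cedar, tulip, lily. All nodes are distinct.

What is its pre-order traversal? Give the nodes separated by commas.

moss, reed, teak, bay, elm, mint, cedar, lily, tulip

The last element of post-order is the root; it splits in-order into left and right subtrees.
Root moss: left subtree has 5 nodes {bay, teak, mint, elm, reed}, right has 3 {cedar, tulip, lily}.
  Root reed: left subtree has 4 nodes {bay, teak, mint, elm}, right has 0 { }.
    Root teak: left subtree has 1 node {bay}, right has 2 {mint, elm}.
      Root elm: left subtree has 1 node {mint}, right has 0 { }.
  Root cedar: left subtree has 0 nodes { }, right has 2 {tulip, lily}.
    Root lily: left subtree has 1 node {tulip}, right has 0 { }.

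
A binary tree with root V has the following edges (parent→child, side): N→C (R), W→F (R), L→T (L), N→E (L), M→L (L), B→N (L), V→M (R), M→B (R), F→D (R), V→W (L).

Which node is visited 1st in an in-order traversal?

In-order visits the left subtree, then the node, then the right subtree.
At V: go left to W.
  At W: no left child.
  Visit W.
  At W: go right to F.
    At F: no left child.
    Visit F.
    At F: go right to D.
      D is a leaf — visit D.
Visit V.
At V: go right to M.
  At M: go left to L.
    At L: go left to T.
      T is a leaf — visit T.
    Visit L.
    At L: no right child.
  Visit M.
  At M: go right to B.
    At B: go left to N.
      At N: go left to E.
        E is a leaf — visit E.
      Visit N.
      At N: go right to C.
        C is a leaf — visit C.
    Visit B.
    At B: no right child.
Full in-order sequence: W, F, D, V, T, L, M, E, N, C, B.

W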